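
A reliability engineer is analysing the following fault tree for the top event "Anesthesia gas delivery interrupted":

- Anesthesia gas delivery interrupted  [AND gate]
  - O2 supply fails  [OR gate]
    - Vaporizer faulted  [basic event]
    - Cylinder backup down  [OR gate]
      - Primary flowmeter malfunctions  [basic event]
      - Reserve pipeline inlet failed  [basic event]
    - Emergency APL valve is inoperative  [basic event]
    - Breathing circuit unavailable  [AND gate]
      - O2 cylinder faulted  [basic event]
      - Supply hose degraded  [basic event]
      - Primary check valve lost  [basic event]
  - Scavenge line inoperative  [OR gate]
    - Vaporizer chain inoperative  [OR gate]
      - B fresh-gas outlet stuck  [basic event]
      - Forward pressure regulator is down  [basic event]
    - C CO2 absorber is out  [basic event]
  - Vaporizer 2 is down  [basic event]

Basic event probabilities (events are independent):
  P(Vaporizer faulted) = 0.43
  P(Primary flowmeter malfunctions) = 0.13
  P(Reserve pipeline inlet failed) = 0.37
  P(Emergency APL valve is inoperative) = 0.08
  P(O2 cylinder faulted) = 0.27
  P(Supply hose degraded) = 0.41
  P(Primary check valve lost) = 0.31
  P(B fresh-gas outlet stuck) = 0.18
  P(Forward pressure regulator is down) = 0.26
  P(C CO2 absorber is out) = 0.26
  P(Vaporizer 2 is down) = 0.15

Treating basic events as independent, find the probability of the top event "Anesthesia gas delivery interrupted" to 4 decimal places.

0.0597

P(Cylinder backup down) [OR] = 1 − (1−0.13) × (1−0.37) = 0.451900
P(Breathing circuit unavailable) [AND] = 0.27 × 0.41 × 0.31 = 0.034317
P(O2 supply fails) [OR] = 1 − (1−0.43) × (1−0.451900) × (1−0.08) × (1−0.034317) = 0.722440
P(Vaporizer chain inoperative) [OR] = 1 − (1−0.18) × (1−0.26) = 0.393200
P(Scavenge line inoperative) [OR] = 1 − (1−0.393200) × (1−0.26) = 0.550968
P(Anesthesia gas delivery interrupted) [AND] = 0.722440 × 0.550968 × 0.15 = 0.059706
Rounded to 4 decimal places: P(Anesthesia gas delivery interrupted) ≈ 0.0597.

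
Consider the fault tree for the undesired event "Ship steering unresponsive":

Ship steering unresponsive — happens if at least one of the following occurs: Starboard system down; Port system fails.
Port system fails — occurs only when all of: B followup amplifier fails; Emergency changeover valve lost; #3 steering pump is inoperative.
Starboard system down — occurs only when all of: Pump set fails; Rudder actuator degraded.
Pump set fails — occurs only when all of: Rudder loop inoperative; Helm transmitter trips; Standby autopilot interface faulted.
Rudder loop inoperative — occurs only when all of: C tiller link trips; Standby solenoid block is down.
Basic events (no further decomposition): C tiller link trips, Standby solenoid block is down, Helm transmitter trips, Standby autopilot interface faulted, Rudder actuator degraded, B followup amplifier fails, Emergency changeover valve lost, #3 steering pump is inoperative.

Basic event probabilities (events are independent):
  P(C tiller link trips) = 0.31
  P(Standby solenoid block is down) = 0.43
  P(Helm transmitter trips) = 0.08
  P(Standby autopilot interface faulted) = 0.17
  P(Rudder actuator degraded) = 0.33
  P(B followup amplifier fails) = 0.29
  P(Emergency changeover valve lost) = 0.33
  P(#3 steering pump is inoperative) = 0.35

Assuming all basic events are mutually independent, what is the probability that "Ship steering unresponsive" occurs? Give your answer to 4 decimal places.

0.0341

P(Rudder loop inoperative) [AND] = 0.31 × 0.43 = 0.133300
P(Pump set fails) [AND] = 0.133300 × 0.08 × 0.17 = 0.001813
P(Starboard system down) [AND] = 0.001813 × 0.33 = 0.000598
P(Port system fails) [AND] = 0.29 × 0.33 × 0.35 = 0.033495
P(Ship steering unresponsive) [OR] = 1 − (1−0.000598) × (1−0.033495) = 0.034073
Rounded to 4 decimal places: P(Ship steering unresponsive) ≈ 0.0341.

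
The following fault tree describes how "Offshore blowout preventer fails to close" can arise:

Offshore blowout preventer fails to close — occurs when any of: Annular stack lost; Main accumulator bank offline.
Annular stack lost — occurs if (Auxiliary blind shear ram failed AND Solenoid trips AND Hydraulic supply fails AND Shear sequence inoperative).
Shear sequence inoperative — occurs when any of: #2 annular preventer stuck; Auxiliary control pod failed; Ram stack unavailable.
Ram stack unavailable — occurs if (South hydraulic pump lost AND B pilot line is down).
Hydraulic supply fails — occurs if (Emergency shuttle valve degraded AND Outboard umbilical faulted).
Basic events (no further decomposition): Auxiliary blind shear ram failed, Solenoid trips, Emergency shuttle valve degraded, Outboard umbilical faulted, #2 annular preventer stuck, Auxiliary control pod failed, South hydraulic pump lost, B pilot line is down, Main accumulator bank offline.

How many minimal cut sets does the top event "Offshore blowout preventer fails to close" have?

Hydraulic supply fails [AND]: one cut set from each child combined → 1 × 1 = 1 cut set(s).
Ram stack unavailable [AND]: one cut set from each child combined → 1 × 1 = 1 cut set(s).
Shear sequence inoperative [OR]: union of children's cut sets → 3 cut set(s).
Annular stack lost [AND]: one cut set from each child combined → 1 × 1 × 1 × 3 = 3 cut set(s).
Offshore blowout preventer fails to close [OR]: union of children's cut sets → 4 cut set(s).
Minimal cut sets: {#2 annular preventer stuck, Auxiliary blind shear ram failed, Emergency shuttle valve degraded, Outboard umbilical faulted, Solenoid trips}; {Auxiliary blind shear ram failed, Auxiliary control pod failed, Emergency shuttle valve degraded, Outboard umbilical faulted, Solenoid trips}; {Auxiliary blind shear ram failed, B pilot line is down, Emergency shuttle valve degraded, Outboard umbilical faulted, Solenoid trips, South hydraulic pump lost}; {Main accumulator bank offline}.

4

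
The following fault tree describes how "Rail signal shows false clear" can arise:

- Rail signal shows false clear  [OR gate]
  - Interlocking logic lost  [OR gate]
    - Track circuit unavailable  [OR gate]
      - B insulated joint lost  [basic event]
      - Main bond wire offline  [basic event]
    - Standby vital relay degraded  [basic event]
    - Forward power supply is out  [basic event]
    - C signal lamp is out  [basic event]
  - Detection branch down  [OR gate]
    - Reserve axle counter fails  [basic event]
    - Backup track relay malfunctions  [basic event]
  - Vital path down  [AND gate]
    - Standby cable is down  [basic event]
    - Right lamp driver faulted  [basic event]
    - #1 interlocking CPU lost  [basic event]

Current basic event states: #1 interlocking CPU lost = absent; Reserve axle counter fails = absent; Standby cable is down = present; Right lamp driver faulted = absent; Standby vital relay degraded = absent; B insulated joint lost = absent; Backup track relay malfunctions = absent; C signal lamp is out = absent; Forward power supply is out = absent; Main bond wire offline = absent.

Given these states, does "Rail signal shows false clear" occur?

Track circuit unavailable [OR]: B insulated joint lost=not, Main bond wire offline=not → no input occurs → does not occur.
Interlocking logic lost [OR]: Track circuit unavailable=not, Standby vital relay degraded=not, Forward power supply is out=not, C signal lamp is out=not → no input occurs → does not occur.
Detection branch down [OR]: Reserve axle counter fails=not, Backup track relay malfunctions=not → no input occurs → does not occur.
Vital path down [AND]: Standby cable is down=occurs, Right lamp driver faulted=not, #1 interlocking CPU lost=not → not all inputs occur → does not occur.
Rail signal shows false clear [OR]: Interlocking logic lost=not, Detection branch down=not, Vital path down=not → no input occurs → does not occur.

No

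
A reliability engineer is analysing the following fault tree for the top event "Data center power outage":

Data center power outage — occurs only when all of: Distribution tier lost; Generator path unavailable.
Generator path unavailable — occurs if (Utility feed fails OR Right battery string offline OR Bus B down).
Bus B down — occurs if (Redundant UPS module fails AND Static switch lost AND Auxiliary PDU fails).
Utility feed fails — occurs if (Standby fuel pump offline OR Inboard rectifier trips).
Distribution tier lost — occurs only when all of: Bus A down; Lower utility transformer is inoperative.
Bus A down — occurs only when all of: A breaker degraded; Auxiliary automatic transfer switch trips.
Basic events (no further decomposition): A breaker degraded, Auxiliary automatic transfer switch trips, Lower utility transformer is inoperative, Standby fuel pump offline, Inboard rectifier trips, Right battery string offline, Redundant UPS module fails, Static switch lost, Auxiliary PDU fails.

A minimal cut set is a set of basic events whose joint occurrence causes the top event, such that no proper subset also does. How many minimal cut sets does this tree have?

4

Bus A down [AND]: one cut set from each child combined → 1 × 1 = 1 cut set(s).
Distribution tier lost [AND]: one cut set from each child combined → 1 × 1 = 1 cut set(s).
Utility feed fails [OR]: union of children's cut sets → 2 cut set(s).
Bus B down [AND]: one cut set from each child combined → 1 × 1 × 1 = 1 cut set(s).
Generator path unavailable [OR]: union of children's cut sets → 4 cut set(s).
Data center power outage [AND]: one cut set from each child combined → 1 × 4 = 4 cut set(s).
Minimal cut sets: {A breaker degraded, Auxiliary automatic transfer switch trips, Lower utility transformer is inoperative, Standby fuel pump offline}; {A breaker degraded, Auxiliary automatic transfer switch trips, Inboard rectifier trips, Lower utility transformer is inoperative}; {A breaker degraded, Auxiliary automatic transfer switch trips, Lower utility transformer is inoperative, Right battery string offline}; {A breaker degraded, Auxiliary PDU fails, Auxiliary automatic transfer switch trips, Lower utility transformer is inoperative, Redundant UPS module fails, Static switch lost}.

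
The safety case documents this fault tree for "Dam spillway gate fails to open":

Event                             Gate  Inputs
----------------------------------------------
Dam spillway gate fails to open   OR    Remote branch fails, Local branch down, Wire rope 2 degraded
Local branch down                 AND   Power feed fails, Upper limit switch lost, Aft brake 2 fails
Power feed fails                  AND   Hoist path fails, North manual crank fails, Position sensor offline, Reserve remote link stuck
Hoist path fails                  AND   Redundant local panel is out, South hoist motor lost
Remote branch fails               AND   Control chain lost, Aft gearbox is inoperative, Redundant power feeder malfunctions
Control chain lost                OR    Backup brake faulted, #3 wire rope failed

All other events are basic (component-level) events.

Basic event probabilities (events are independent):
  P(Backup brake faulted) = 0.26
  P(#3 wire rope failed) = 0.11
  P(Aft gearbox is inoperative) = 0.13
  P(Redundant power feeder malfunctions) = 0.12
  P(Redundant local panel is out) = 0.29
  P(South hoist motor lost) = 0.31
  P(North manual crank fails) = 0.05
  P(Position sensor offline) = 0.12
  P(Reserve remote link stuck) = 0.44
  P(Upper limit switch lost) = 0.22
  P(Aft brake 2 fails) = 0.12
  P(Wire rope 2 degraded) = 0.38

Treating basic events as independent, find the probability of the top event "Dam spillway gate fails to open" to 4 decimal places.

P(Control chain lost) [OR] = 1 − (1−0.26) × (1−0.11) = 0.341400
P(Remote branch fails) [AND] = 0.341400 × 0.13 × 0.12 = 0.005326
P(Hoist path fails) [AND] = 0.29 × 0.31 = 0.089900
P(Power feed fails) [AND] = 0.089900 × 0.05 × 0.12 × 0.44 = 0.000237
P(Local branch down) [AND] = 0.000237 × 0.22 × 0.12 = 0.000006
P(Dam spillway gate fails to open) [OR] = 1 − (1−0.005326) × (1−0.000006) × (1−0.38) = 0.383306
Rounded to 4 decimal places: P(Dam spillway gate fails to open) ≈ 0.3833.

0.3833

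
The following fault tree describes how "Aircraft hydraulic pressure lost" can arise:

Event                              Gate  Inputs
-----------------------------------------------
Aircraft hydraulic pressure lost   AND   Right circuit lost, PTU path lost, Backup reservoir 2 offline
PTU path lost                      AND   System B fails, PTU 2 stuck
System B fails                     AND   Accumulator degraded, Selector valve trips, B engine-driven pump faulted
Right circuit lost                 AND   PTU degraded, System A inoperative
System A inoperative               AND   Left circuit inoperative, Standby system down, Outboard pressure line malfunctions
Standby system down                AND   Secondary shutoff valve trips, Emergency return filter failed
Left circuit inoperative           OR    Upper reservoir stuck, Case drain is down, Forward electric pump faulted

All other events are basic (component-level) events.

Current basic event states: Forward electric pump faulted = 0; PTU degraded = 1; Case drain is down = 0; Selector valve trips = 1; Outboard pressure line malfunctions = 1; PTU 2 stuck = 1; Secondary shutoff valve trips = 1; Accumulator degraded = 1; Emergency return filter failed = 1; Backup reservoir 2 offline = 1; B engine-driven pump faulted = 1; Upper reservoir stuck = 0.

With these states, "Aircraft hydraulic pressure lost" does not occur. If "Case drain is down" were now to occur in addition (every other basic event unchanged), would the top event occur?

Counterfactual: set "Case drain is down" to occurred.
Left circuit inoperative [OR]: Upper reservoir stuck=not, Case drain is down=occurs, Forward electric pump faulted=not → at least one input occurs → occurs.
Standby system down [AND]: Secondary shutoff valve trips=occurs, Emergency return filter failed=occurs → all inputs occur → occurs.
System A inoperative [AND]: Left circuit inoperative=occurs, Standby system down=occurs, Outboard pressure line malfunctions=occurs → all inputs occur → occurs.
Right circuit lost [AND]: PTU degraded=occurs, System A inoperative=occurs → all inputs occur → occurs.
System B fails [AND]: Accumulator degraded=occurs, Selector valve trips=occurs, B engine-driven pump faulted=occurs → all inputs occur → occurs.
PTU path lost [AND]: System B fails=occurs, PTU 2 stuck=occurs → all inputs occur → occurs.
Aircraft hydraulic pressure lost [AND]: Right circuit lost=occurs, PTU path lost=occurs, Backup reservoir 2 offline=occurs → all inputs occur → occurs.

Yes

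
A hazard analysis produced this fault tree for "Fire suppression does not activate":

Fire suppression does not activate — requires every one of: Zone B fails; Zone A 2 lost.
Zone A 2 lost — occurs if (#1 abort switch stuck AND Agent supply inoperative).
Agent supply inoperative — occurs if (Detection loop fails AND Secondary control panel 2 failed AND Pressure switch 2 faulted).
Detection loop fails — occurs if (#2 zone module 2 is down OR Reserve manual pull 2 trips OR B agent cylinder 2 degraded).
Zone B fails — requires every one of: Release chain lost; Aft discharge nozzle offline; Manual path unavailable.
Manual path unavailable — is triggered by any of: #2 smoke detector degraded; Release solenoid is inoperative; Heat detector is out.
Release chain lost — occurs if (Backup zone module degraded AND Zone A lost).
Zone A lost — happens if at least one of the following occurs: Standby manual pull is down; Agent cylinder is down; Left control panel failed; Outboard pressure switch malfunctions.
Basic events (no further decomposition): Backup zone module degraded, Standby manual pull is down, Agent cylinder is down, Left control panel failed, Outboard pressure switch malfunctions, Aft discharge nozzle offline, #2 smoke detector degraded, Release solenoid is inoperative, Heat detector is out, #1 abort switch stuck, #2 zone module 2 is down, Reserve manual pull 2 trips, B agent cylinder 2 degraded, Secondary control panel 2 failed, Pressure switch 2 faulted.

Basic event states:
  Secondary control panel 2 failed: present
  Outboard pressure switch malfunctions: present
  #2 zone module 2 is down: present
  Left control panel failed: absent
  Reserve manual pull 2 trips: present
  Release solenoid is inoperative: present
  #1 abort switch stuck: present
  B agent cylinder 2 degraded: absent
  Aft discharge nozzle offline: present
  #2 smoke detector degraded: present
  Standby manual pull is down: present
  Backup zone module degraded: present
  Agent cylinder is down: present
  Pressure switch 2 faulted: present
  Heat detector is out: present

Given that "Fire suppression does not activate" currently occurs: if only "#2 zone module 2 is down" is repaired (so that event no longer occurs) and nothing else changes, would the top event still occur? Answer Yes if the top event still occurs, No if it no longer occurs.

Counterfactual: set "#2 zone module 2 is down" to not occurred.
Zone A lost [OR]: Standby manual pull is down=occurs, Agent cylinder is down=occurs, Left control panel failed=not, Outboard pressure switch malfunctions=occurs → at least one input occurs → occurs.
Release chain lost [AND]: Backup zone module degraded=occurs, Zone A lost=occurs → all inputs occur → occurs.
Manual path unavailable [OR]: #2 smoke detector degraded=occurs, Release solenoid is inoperative=occurs, Heat detector is out=occurs → at least one input occurs → occurs.
Zone B fails [AND]: Release chain lost=occurs, Aft discharge nozzle offline=occurs, Manual path unavailable=occurs → all inputs occur → occurs.
Detection loop fails [OR]: #2 zone module 2 is down=not, Reserve manual pull 2 trips=occurs, B agent cylinder 2 degraded=not → at least one input occurs → occurs.
Agent supply inoperative [AND]: Detection loop fails=occurs, Secondary control panel 2 failed=occurs, Pressure switch 2 faulted=occurs → all inputs occur → occurs.
Zone A 2 lost [AND]: #1 abort switch stuck=occurs, Agent supply inoperative=occurs → all inputs occur → occurs.
Fire suppression does not activate [AND]: Zone B fails=occurs, Zone A 2 lost=occurs → all inputs occur → occurs.

Yes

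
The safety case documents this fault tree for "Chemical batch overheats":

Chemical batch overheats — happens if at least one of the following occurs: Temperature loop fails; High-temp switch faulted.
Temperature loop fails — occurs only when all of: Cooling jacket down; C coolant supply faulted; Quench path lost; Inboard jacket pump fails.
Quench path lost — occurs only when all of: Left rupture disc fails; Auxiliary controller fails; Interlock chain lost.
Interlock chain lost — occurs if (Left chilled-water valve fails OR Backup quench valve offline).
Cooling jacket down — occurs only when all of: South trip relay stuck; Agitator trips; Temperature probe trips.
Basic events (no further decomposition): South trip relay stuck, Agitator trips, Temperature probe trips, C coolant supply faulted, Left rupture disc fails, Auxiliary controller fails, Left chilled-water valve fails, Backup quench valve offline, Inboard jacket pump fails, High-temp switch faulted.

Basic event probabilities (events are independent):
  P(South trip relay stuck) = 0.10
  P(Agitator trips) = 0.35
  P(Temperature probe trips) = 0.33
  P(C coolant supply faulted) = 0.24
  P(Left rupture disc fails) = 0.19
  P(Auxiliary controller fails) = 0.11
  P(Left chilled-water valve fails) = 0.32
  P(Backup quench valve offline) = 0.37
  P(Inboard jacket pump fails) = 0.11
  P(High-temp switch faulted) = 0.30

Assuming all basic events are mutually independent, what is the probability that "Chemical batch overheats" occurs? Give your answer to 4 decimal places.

P(Cooling jacket down) [AND] = 0.10 × 0.35 × 0.33 = 0.011550
P(Interlock chain lost) [OR] = 1 − (1−0.32) × (1−0.37) = 0.571600
P(Quench path lost) [AND] = 0.19 × 0.11 × 0.571600 = 0.011946
P(Temperature loop fails) [AND] = 0.011550 × 0.24 × 0.011946 × 0.11 = 0.000004
P(Chemical batch overheats) [OR] = 1 − (1−0.000004) × (1−0.30) = 0.300003
Rounded to 4 decimal places: P(Chemical batch overheats) ≈ 0.3000.

0.3000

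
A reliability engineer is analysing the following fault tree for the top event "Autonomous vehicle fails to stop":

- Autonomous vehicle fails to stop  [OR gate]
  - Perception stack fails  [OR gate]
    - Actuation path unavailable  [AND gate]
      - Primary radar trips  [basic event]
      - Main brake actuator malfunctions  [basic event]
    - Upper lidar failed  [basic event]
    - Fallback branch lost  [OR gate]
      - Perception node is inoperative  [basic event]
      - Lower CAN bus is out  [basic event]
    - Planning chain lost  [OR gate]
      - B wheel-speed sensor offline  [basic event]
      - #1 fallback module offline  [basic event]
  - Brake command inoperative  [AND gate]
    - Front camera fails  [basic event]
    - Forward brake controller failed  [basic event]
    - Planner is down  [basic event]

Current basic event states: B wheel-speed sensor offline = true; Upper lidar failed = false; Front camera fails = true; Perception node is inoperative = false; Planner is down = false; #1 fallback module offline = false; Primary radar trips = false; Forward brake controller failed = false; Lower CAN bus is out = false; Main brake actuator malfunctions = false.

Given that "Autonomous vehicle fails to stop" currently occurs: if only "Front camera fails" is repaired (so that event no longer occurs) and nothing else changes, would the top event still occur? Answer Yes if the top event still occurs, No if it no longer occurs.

Yes

Counterfactual: set "Front camera fails" to not occurred.
Actuation path unavailable [AND]: Primary radar trips=not, Main brake actuator malfunctions=not → not all inputs occur → does not occur.
Fallback branch lost [OR]: Perception node is inoperative=not, Lower CAN bus is out=not → no input occurs → does not occur.
Planning chain lost [OR]: B wheel-speed sensor offline=occurs, #1 fallback module offline=not → at least one input occurs → occurs.
Perception stack fails [OR]: Actuation path unavailable=not, Upper lidar failed=not, Fallback branch lost=not, Planning chain lost=occurs → at least one input occurs → occurs.
Brake command inoperative [AND]: Front camera fails=not, Forward brake controller failed=not, Planner is down=not → not all inputs occur → does not occur.
Autonomous vehicle fails to stop [OR]: Perception stack fails=occurs, Brake command inoperative=not → at least one input occurs → occurs.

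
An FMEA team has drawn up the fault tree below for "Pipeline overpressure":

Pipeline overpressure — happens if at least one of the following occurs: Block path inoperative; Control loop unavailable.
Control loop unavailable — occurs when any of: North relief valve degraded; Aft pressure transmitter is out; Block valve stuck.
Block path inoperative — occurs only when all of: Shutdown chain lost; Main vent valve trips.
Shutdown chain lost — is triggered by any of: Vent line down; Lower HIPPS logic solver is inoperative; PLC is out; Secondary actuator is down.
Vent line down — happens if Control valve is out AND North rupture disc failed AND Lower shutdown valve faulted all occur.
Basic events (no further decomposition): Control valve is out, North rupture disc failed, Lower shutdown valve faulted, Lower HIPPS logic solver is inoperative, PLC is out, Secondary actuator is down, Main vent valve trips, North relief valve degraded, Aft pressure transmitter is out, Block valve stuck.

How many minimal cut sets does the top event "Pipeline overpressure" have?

Vent line down [AND]: one cut set from each child combined → 1 × 1 × 1 = 1 cut set(s).
Shutdown chain lost [OR]: union of children's cut sets → 4 cut set(s).
Block path inoperative [AND]: one cut set from each child combined → 4 × 1 = 4 cut set(s).
Control loop unavailable [OR]: union of children's cut sets → 3 cut set(s).
Pipeline overpressure [OR]: union of children's cut sets → 7 cut set(s).
Minimal cut sets: {Control valve is out, Lower shutdown valve faulted, Main vent valve trips, North rupture disc failed}; {Lower HIPPS logic solver is inoperative, Main vent valve trips}; {Main vent valve trips, PLC is out}; {Main vent valve trips, Secondary actuator is down}; {North relief valve degraded}; {Aft pressure transmitter is out}; {Block valve stuck}.

7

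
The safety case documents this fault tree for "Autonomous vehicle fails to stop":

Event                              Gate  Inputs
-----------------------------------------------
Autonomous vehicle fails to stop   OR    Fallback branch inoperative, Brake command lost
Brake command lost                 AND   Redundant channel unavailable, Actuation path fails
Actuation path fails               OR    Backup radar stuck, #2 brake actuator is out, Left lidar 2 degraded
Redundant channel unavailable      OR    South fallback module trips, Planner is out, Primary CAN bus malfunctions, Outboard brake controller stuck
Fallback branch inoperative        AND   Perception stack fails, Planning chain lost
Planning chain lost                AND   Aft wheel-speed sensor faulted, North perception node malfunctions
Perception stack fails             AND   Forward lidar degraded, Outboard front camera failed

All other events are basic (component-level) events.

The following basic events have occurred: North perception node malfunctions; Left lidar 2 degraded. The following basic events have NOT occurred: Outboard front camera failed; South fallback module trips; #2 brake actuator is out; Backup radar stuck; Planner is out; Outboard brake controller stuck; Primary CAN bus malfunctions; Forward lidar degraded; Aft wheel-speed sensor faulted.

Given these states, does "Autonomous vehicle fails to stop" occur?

Perception stack fails [AND]: Forward lidar degraded=not, Outboard front camera failed=not → not all inputs occur → does not occur.
Planning chain lost [AND]: Aft wheel-speed sensor faulted=not, North perception node malfunctions=occurs → not all inputs occur → does not occur.
Fallback branch inoperative [AND]: Perception stack fails=not, Planning chain lost=not → not all inputs occur → does not occur.
Redundant channel unavailable [OR]: South fallback module trips=not, Planner is out=not, Primary CAN bus malfunctions=not, Outboard brake controller stuck=not → no input occurs → does not occur.
Actuation path fails [OR]: Backup radar stuck=not, #2 brake actuator is out=not, Left lidar 2 degraded=occurs → at least one input occurs → occurs.
Brake command lost [AND]: Redundant channel unavailable=not, Actuation path fails=occurs → not all inputs occur → does not occur.
Autonomous vehicle fails to stop [OR]: Fallback branch inoperative=not, Brake command lost=not → no input occurs → does not occur.

No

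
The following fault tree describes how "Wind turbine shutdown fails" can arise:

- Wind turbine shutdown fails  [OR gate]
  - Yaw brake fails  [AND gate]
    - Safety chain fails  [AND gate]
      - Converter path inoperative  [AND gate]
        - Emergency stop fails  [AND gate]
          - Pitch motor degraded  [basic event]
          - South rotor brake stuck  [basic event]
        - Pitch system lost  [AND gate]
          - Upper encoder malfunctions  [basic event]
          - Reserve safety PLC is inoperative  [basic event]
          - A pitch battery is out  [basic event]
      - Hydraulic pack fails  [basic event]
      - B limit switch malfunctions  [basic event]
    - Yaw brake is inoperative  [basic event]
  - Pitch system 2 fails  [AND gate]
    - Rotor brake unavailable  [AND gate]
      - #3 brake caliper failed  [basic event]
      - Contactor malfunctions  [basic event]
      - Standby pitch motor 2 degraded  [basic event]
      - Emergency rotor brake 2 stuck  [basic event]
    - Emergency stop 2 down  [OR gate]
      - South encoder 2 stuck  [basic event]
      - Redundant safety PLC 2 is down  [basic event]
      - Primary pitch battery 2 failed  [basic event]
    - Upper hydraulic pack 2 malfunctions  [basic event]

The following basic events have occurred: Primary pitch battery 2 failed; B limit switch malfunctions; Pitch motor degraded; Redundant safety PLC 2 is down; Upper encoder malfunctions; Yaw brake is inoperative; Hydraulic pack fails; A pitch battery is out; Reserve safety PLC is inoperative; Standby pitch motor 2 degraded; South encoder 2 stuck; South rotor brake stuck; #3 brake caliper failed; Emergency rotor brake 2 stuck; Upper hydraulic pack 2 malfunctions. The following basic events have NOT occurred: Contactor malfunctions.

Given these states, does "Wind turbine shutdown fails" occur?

Emergency stop fails [AND]: Pitch motor degraded=occurs, South rotor brake stuck=occurs → all inputs occur → occurs.
Pitch system lost [AND]: Upper encoder malfunctions=occurs, Reserve safety PLC is inoperative=occurs, A pitch battery is out=occurs → all inputs occur → occurs.
Converter path inoperative [AND]: Emergency stop fails=occurs, Pitch system lost=occurs → all inputs occur → occurs.
Safety chain fails [AND]: Converter path inoperative=occurs, Hydraulic pack fails=occurs, B limit switch malfunctions=occurs → all inputs occur → occurs.
Yaw brake fails [AND]: Safety chain fails=occurs, Yaw brake is inoperative=occurs → all inputs occur → occurs.
Rotor brake unavailable [AND]: #3 brake caliper failed=occurs, Contactor malfunctions=not, Standby pitch motor 2 degraded=occurs, Emergency rotor brake 2 stuck=occurs → not all inputs occur → does not occur.
Emergency stop 2 down [OR]: South encoder 2 stuck=occurs, Redundant safety PLC 2 is down=occurs, Primary pitch battery 2 failed=occurs → at least one input occurs → occurs.
Pitch system 2 fails [AND]: Rotor brake unavailable=not, Emergency stop 2 down=occurs, Upper hydraulic pack 2 malfunctions=occurs → not all inputs occur → does not occur.
Wind turbine shutdown fails [OR]: Yaw brake fails=occurs, Pitch system 2 fails=not → at least one input occurs → occurs.

Yes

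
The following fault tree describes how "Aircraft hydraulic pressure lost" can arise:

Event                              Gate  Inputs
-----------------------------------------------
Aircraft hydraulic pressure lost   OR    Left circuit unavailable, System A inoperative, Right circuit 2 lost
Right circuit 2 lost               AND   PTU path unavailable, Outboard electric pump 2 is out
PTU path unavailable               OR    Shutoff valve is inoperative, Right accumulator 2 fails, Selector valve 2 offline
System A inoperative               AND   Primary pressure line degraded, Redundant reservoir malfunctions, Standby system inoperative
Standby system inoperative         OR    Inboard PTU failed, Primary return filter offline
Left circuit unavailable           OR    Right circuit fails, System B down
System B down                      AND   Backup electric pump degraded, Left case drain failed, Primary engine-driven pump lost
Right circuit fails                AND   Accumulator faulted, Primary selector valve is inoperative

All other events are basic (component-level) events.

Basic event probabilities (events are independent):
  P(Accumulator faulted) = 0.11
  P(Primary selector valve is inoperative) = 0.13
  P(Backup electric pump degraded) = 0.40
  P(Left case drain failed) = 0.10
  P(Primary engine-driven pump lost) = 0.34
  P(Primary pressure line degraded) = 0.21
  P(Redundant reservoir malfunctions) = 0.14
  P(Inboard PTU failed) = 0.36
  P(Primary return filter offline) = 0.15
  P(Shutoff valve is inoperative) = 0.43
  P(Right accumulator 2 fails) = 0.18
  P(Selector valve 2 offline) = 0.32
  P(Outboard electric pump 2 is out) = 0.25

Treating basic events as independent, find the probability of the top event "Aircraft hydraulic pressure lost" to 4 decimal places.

P(Right circuit fails) [AND] = 0.11 × 0.13 = 0.014300
P(System B down) [AND] = 0.40 × 0.10 × 0.34 = 0.013600
P(Left circuit unavailable) [OR] = 1 − (1−0.014300) × (1−0.013600) = 0.027706
P(Standby system inoperative) [OR] = 1 − (1−0.36) × (1−0.15) = 0.456000
P(System A inoperative) [AND] = 0.21 × 0.14 × 0.456000 = 0.013406
P(PTU path unavailable) [OR] = 1 − (1−0.43) × (1−0.18) × (1−0.32) = 0.682168
P(Right circuit 2 lost) [AND] = 0.682168 × 0.25 = 0.170542
P(Aircraft hydraulic pressure lost) [OR] = 1 − (1−0.027706) × (1−0.013406) × (1−0.170542) = 0.204335
Rounded to 4 decimal places: P(Aircraft hydraulic pressure lost) ≈ 0.2043.

0.2043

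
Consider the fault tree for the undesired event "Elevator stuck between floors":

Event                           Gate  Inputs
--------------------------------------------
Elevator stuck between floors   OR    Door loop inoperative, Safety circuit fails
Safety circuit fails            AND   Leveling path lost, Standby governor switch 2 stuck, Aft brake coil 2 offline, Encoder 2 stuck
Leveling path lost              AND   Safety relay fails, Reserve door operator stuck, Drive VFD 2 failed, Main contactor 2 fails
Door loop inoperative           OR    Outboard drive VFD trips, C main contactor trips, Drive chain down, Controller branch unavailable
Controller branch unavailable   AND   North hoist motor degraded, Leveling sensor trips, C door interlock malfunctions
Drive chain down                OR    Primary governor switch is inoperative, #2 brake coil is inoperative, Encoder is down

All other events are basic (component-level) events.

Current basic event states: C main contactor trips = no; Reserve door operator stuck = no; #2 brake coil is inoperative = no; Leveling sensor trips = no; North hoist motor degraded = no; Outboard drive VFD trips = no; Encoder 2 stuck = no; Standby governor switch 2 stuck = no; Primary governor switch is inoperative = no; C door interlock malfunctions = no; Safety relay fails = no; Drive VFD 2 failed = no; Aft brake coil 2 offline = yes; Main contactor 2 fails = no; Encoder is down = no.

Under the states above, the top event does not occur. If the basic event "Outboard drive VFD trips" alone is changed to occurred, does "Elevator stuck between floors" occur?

Yes

Counterfactual: set "Outboard drive VFD trips" to occurred.
Drive chain down [OR]: Primary governor switch is inoperative=not, #2 brake coil is inoperative=not, Encoder is down=not → no input occurs → does not occur.
Controller branch unavailable [AND]: North hoist motor degraded=not, Leveling sensor trips=not, C door interlock malfunctions=not → not all inputs occur → does not occur.
Door loop inoperative [OR]: Outboard drive VFD trips=occurs, C main contactor trips=not, Drive chain down=not, Controller branch unavailable=not → at least one input occurs → occurs.
Leveling path lost [AND]: Safety relay fails=not, Reserve door operator stuck=not, Drive VFD 2 failed=not, Main contactor 2 fails=not → not all inputs occur → does not occur.
Safety circuit fails [AND]: Leveling path lost=not, Standby governor switch 2 stuck=not, Aft brake coil 2 offline=occurs, Encoder 2 stuck=not → not all inputs occur → does not occur.
Elevator stuck between floors [OR]: Door loop inoperative=occurs, Safety circuit fails=not → at least one input occurs → occurs.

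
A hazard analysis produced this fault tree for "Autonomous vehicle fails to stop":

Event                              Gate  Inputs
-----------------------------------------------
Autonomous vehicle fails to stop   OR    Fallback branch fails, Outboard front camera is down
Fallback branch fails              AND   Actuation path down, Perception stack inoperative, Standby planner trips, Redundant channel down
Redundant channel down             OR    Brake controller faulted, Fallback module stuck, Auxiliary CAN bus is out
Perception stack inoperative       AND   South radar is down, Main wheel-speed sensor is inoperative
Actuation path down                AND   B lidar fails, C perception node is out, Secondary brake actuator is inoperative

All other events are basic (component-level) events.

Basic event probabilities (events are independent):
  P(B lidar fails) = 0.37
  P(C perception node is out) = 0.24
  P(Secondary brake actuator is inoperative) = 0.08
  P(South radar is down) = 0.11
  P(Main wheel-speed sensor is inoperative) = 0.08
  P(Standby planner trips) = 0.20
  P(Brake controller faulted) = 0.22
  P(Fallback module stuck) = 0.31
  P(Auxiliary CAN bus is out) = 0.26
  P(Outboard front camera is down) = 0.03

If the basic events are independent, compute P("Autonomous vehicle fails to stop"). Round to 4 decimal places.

0.0300

P(Actuation path down) [AND] = 0.37 × 0.24 × 0.08 = 0.007104
P(Perception stack inoperative) [AND] = 0.11 × 0.08 = 0.008800
P(Redundant channel down) [OR] = 1 − (1−0.22) × (1−0.31) × (1−0.26) = 0.601732
P(Fallback branch fails) [AND] = 0.007104 × 0.008800 × 0.20 × 0.601732 = 0.000008
P(Autonomous vehicle fails to stop) [OR] = 1 − (1−0.000008) × (1−0.03) = 0.030008
Rounded to 4 decimal places: P(Autonomous vehicle fails to stop) ≈ 0.0300.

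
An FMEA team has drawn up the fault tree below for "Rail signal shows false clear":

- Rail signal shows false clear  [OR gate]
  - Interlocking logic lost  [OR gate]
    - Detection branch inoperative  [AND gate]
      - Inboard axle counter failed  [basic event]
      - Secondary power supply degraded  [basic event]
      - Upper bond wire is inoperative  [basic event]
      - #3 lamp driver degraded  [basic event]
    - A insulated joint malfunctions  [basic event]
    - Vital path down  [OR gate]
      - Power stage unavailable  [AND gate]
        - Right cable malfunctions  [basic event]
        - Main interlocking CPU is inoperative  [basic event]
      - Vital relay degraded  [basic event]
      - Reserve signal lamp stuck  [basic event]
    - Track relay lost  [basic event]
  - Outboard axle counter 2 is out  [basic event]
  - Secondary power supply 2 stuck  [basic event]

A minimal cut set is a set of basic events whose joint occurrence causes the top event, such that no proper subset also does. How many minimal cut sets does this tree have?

Detection branch inoperative [AND]: one cut set from each child combined → 1 × 1 × 1 × 1 = 1 cut set(s).
Power stage unavailable [AND]: one cut set from each child combined → 1 × 1 = 1 cut set(s).
Vital path down [OR]: union of children's cut sets → 3 cut set(s).
Interlocking logic lost [OR]: union of children's cut sets → 6 cut set(s).
Rail signal shows false clear [OR]: union of children's cut sets → 8 cut set(s).
Minimal cut sets: {#3 lamp driver degraded, Inboard axle counter failed, Secondary power supply degraded, Upper bond wire is inoperative}; {A insulated joint malfunctions}; {Main interlocking CPU is inoperative, Right cable malfunctions}; {Vital relay degraded}; {Reserve signal lamp stuck}; {Track relay lost}; {Outboard axle counter 2 is out}; {Secondary power supply 2 stuck}.

8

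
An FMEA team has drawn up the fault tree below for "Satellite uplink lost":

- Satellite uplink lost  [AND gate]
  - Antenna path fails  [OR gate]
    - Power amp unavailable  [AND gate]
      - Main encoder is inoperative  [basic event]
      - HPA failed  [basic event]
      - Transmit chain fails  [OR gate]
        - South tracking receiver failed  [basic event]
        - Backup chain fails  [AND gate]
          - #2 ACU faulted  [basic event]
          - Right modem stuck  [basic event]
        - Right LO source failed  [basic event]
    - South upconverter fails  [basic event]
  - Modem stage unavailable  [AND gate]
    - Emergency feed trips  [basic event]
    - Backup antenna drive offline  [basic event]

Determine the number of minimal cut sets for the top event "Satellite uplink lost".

Backup chain fails [AND]: one cut set from each child combined → 1 × 1 = 1 cut set(s).
Transmit chain fails [OR]: union of children's cut sets → 3 cut set(s).
Power amp unavailable [AND]: one cut set from each child combined → 1 × 1 × 3 = 3 cut set(s).
Antenna path fails [OR]: union of children's cut sets → 4 cut set(s).
Modem stage unavailable [AND]: one cut set from each child combined → 1 × 1 = 1 cut set(s).
Satellite uplink lost [AND]: one cut set from each child combined → 4 × 1 = 4 cut set(s).
Minimal cut sets: {Backup antenna drive offline, Emergency feed trips, HPA failed, Main encoder is inoperative, South tracking receiver failed}; {#2 ACU faulted, Backup antenna drive offline, Emergency feed trips, HPA failed, Main encoder is inoperative, Right modem stuck}; {Backup antenna drive offline, Emergency feed trips, HPA failed, Main encoder is inoperative, Right LO source failed}; {Backup antenna drive offline, Emergency feed trips, South upconverter fails}.

4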